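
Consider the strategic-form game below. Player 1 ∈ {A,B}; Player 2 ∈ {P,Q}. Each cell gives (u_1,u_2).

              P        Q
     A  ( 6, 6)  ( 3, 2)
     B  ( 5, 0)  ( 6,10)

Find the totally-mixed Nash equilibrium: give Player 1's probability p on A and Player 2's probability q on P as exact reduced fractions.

(p,q) = (5/7, 3/4)

P1 indiff ⇒ q·6+(1-q)·3 = q·5+(1-q)·6 ⇒ q(1) = (1-q)(3) ⇒ q = 3/4
P2 indiff ⇒ p·6+(1-p)·0 = p·2+(1-p)·10 ⇒ p(4) = (1-p)(10) ⇒ p = 5/7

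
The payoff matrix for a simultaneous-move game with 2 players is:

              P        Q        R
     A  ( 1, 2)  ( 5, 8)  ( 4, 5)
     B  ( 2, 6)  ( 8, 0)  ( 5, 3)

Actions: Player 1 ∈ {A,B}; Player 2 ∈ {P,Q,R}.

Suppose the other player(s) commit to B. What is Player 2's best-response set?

u_2(P vs B) = 6
u_2(Q vs B) = 0
u_2(R vs B) = 3
max payoff 6 at {P}

P2 best: {P}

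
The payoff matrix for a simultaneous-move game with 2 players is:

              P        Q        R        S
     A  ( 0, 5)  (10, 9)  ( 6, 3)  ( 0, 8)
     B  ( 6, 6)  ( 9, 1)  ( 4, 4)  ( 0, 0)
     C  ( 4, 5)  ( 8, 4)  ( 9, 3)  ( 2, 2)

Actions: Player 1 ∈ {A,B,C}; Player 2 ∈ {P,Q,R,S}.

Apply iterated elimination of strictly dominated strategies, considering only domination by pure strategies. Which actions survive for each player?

P2 drop R (P beats it: A:5>3 B:6>4 C:5>3)
P2 drop S (Q beats it: A:9>8 B:1>0 C:4>2)
P1 drop C (B beats it: P:6>4 Q:9>8)
P1→{A,B} P2→{P,Q}

Survivors P1:{A,B} P2:{P,Q}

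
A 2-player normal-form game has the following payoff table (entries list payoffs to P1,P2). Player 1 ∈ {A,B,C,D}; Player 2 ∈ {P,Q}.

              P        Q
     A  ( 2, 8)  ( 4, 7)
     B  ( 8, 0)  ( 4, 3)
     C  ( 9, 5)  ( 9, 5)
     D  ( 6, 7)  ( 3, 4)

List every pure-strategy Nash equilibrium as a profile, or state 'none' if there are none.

(A,P): not NE [P1→C gives 9>2]
(A,Q): not NE [P1→C gives 9>4; P2→P gives 8>7]
(B,P): not NE [P1→C gives 9>8; P2→Q gives 3>0]
(B,Q): not NE [P1→C gives 9>4]
(C,P): NE
(C,Q): NE
(D,P): not NE [P1→C gives 9>6]
(D,Q): not NE [P1→C gives 9>3; P2→P gives 7>4]

PSNE = {(C,P), (C,Q)}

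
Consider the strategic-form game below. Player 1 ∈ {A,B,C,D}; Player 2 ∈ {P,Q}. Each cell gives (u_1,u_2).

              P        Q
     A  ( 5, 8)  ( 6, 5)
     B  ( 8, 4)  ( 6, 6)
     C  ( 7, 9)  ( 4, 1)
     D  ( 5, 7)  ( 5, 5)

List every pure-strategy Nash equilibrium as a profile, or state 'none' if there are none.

(A,P): not NE [P1→B gives 8>5]
(A,Q): not NE [P2→P gives 8>5]
(B,P): not NE [P2→Q gives 6>4]
(B,Q): NE
(C,P): not NE [P1→B gives 8>7]
(C,Q): not NE [P1→B gives 6>4; P2→P gives 9>1]
(D,P): not NE [P1→B gives 8>5]
(D,Q): not NE [P1→B gives 6>5; P2→P gives 7>5]

PSNE = {(B,Q)}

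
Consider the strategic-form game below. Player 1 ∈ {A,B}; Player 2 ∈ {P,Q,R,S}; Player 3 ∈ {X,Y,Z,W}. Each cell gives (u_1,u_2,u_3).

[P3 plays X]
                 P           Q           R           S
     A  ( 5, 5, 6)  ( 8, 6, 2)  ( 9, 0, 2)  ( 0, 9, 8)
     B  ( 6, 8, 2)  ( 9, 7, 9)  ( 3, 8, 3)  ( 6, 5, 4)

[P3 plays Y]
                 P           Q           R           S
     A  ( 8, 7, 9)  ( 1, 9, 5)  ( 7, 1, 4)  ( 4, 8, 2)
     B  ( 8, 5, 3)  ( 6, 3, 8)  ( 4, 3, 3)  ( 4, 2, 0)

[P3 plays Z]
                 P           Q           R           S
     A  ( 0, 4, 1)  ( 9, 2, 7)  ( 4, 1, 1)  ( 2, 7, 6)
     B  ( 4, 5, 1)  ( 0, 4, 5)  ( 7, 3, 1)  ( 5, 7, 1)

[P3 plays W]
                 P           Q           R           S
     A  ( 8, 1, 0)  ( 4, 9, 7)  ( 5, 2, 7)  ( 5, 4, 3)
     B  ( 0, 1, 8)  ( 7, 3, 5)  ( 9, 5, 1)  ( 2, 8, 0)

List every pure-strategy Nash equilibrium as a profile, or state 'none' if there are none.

(A,P,X): not NE [P1→B gives 6>5; P2→S gives 9>5; P3→Y gives 9>6]
(A,P,Y): not NE [P2→Q gives 9>7]
(A,P,Z): not NE [P1→B gives 4>0; P2→S gives 7>4; P3→Y gives 9>1]
(A,P,W): not NE [P2→Q gives 9>1; P3→Y gives 9>0]
(A,Q,X): not NE [P1→B gives 9>8; P2→S gives 9>6; P3→W gives 7>2]
(A,Q,Y): not NE [P1→B gives 6>1; P3→W gives 7>5]
(A,Q,Z): not NE [P2→S gives 7>2]
(A,Q,W): not NE [P1→B gives 7>4]
(A,R,X): not NE [P2→S gives 9>0; P3→W gives 7>2]
(A,R,Y): not NE [P2→Q gives 9>1; P3→W gives 7>4]
(A,R,Z): not NE [P1→B gives 7>4; P2→S gives 7>1; P3→W gives 7>1]
(A,R,W): not NE [P1→B gives 9>5; P2→Q gives 9>2]
(A,S,X): not NE [P1→B gives 6>0]
(A,S,Y): not NE [P2→Q gives 9>8; P3→X gives 8>2]
(A,S,Z): not NE [P1→B gives 5>2; P3→X gives 8>6]
(A,S,W): not NE [P2→Q gives 9>4; P3→X gives 8>3]
(B,P,X): not NE [P3→W gives 8>2]
(B,P,Y): not NE [P3→W gives 8>3]
(B,P,Z): not NE [P2→S gives 7>5; P3→W gives 8>1]
(B,P,W): not NE [P1→A gives 8>0; P2→S gives 8>1]
(B,Q,X): not NE [P2→R gives 8>7]
(B,Q,Y): not NE [P2→P gives 5>3; P3→X gives 9>8]
(B,Q,Z): not NE [P1→A gives 9>0; P2→S gives 7>4; P3→X gives 9>5]
(B,Q,W): not NE [P2→S gives 8>3; P3→X gives 9>5]
(B,R,X): not NE [P1→A gives 9>3]
(B,R,Y): not NE [P1→A gives 7>4; P2→P gives 5>3]
(B,R,Z): not NE [P2→S gives 7>3; P3→Y gives 3>1]
(B,R,W): not NE [P2→S gives 8>5; P3→Y gives 3>1]
(B,S,X): not NE [P2→R gives 8>5]
(B,S,Y): not NE [P2→P gives 5>2; P3→X gives 4>0]
(B,S,Z): not NE [P3→X gives 4>1]
(B,S,W): not NE [P1→A gives 5>2; P3→X gives 4>0]

No pure NE.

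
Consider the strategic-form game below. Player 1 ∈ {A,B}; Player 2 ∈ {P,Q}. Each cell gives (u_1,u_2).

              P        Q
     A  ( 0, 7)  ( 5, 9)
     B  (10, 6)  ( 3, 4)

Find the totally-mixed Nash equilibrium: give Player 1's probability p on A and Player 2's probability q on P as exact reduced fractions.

P1 indiff ⇒ q·0+(1-q)·5 = q·10+(1-q)·3 ⇒ q(-10) = (1-q)(-2) ⇒ q = 1/6
P2 indiff ⇒ p·7+(1-p)·6 = p·9+(1-p)·4 ⇒ p(-2) = (1-p)(-2) ⇒ p = 1/2

p=1/2, q=1/6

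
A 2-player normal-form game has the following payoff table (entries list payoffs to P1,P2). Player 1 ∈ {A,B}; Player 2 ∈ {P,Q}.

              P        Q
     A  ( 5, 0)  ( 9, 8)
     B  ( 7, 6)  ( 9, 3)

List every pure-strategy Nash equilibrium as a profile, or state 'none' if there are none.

PSNE = {(A,Q), (B,P)}

(A,P): not NE [P1→B gives 7>5; P2→Q gives 8>0]
(A,Q): NE
(B,P): NE
(B,Q): not NE [P2→P gives 6>3]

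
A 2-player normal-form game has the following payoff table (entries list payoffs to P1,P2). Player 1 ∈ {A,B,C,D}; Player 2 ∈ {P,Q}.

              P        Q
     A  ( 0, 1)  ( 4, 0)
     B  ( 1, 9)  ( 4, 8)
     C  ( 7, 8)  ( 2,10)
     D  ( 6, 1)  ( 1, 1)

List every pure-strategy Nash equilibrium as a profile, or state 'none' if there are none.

(A,P): not NE [P1→C gives 7>0]
(A,Q): not NE [P2→P gives 1>0]
(B,P): not NE [P1→C gives 7>1]
(B,Q): not NE [P2→P gives 9>8]
(C,P): not NE [P2→Q gives 10>8]
(C,Q): not NE [P1→B gives 4>2]
(D,P): not NE [P1→C gives 7>6]
(D,Q): not NE [P1→B gives 4>1]

PSNE: ∅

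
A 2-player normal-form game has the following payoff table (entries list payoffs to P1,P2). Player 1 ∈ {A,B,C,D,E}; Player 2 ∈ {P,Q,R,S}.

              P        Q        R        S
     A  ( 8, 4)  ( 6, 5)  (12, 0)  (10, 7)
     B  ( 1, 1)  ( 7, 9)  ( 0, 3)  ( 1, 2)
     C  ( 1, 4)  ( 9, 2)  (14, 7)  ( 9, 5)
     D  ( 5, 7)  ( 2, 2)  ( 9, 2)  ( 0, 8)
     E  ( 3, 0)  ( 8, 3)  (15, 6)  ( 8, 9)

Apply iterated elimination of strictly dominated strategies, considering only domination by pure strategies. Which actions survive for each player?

IESDS → P1:{A,C,E} P2:{R,S}

P1 drop B (E beats it: P:3>1 Q:8>7 R:15>0 S:8>1)
P1 drop D (A beats it: P:8>5 Q:6>2 R:12>9 S:10>0)
P2 drop P (S beats it: A:7>4 C:5>4 E:9>0)
P2 drop Q (S beats it: A:7>5 C:5>2 E:9>3)
P1→{A,C,E} P2→{R,S}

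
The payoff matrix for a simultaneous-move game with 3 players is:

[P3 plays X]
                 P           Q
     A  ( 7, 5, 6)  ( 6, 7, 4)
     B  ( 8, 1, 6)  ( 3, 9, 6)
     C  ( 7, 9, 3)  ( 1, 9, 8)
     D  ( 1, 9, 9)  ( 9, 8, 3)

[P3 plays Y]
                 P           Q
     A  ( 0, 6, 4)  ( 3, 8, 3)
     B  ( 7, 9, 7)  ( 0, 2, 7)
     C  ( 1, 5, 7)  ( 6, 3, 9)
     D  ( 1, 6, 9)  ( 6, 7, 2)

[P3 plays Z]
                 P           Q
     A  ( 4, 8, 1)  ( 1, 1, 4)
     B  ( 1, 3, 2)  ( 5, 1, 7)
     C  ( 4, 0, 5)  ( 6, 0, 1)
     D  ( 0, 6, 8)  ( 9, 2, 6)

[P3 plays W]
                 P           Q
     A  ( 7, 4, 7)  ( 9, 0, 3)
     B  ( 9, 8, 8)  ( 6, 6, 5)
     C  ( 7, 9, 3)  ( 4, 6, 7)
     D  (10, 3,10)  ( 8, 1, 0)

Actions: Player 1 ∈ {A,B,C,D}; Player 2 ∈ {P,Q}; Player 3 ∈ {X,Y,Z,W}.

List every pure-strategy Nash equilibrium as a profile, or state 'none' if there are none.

NE set: (D,P,W)

(A,P,X): not NE [P1→B gives 8>7; P2→Q gives 7>5; P3→W gives 7>6]
(A,P,Y): not NE [P1→B gives 7>0; P2→Q gives 8>6; P3→W gives 7>4]
(A,P,Z): not NE [P3→W gives 7>1]
(A,P,W): not NE [P1→D gives 10>7]
(A,Q,X): not NE [P1→D gives 9>6]
(A,Q,Y): not NE [P1→D gives 6>3; P3→Z gives 4>3]
(A,Q,Z): not NE [P1→D gives 9>1; P2→P gives 8>1]
(A,Q,W): not NE [P2→P gives 4>0; P3→Z gives 4>3]
(B,P,X): not NE [P2→Q gives 9>1; P3→W gives 8>6]
(B,P,Y): not NE [P3→W gives 8>7]
(B,P,Z): not NE [P1→C gives 4>1; P3→W gives 8>2]
(B,P,W): not NE [P1→D gives 10>9]
(B,Q,X): not NE [P1→D gives 9>3; P3→Z gives 7>6]
(B,Q,Y): not NE [P1→D gives 6>0; P2→P gives 9>2]
(B,Q,Z): not NE [P1→D gives 9>5; P2→P gives 3>1]
(B,Q,W): not NE [P1→A gives 9>6; P2→P gives 8>6; P3→Z gives 7>5]
(C,P,X): not NE [P1→B gives 8>7; P3→Y gives 7>3]
(C,P,Y): not NE [P1→B gives 7>1]
(C,P,Z): not NE [P3→Y gives 7>5]
(C,P,W): not NE [P1→D gives 10>7; P3→Y gives 7>3]
(C,Q,X): not NE [P1→D gives 9>1; P3→Y gives 9>8]
(C,Q,Y): not NE [P2→P gives 5>3]
(C,Q,Z): not NE [P1→D gives 9>6; P3→Y gives 9>1]
(C,Q,W): not NE [P1→A gives 9>4; P2→P gives 9>6; P3→Y gives 9>7]
(D,P,X): not NE [P1→B gives 8>1; P3→W gives 10>9]
(D,P,Y): not NE [P1→B gives 7>1; P2→Q gives 7>6; P3→W gives 10>9]
(D,P,Z): not NE [P1→C gives 4>0; P3→W gives 10>8]
(D,P,W): NE
(D,Q,X): not NE [P2→P gives 9>8; P3→Z gives 6>3]
(D,Q,Y): not NE [P3→Z gives 6>2]
(D,Q,Z): not NE [P2→P gives 6>2]
(D,Q,W): not NE [P1→A gives 9>8; P2→P gives 3>1; P3→Z gives 6>0]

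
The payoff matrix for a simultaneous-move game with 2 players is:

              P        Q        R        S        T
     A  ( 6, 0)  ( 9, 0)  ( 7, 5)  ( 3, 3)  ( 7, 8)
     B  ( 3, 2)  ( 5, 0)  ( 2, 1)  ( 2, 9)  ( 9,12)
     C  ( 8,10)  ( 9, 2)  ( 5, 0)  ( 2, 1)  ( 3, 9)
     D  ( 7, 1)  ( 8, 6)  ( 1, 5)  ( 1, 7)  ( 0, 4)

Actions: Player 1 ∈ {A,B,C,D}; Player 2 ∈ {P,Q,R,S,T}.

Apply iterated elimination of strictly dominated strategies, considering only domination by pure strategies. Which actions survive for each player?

P1 drop D (C beats it: P:8>7 Q:9>8 R:5>1 S:2>1 T:3>0)
P2 drop Q (T beats it: A:8>0 B:12>0 C:9>2)
P2 drop R (T beats it: A:8>5 B:12>1 C:9>0)
P2 drop S (T beats it: A:8>3 B:12>9 C:9>1)
P1→{A,B,C} P2→{P,T}

Survivors P1:{A,B,C} P2:{P,T}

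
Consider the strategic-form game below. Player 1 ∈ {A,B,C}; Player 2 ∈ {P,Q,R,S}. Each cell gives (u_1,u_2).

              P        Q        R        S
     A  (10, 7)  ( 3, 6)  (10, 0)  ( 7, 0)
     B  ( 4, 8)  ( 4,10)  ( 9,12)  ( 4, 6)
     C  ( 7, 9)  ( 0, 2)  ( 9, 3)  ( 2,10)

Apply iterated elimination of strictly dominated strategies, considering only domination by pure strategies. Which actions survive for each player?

P1 drop C (A beats it: P:10>7 Q:3>0 R:10>9 S:7>2)
P2 drop S (P beats it: A:7>0 B:8>6)
P1→{A,B} P2→{P,Q,R}

IESDS → P1:{A,B} P2:{P,Q,R}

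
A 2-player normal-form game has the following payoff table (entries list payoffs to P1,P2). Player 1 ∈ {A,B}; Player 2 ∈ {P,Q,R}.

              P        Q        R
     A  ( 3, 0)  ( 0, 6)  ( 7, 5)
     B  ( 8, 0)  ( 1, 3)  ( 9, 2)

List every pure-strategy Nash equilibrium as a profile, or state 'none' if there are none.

(A,P): not NE [P1→B gives 8>3; P2→Q gives 6>0]
(A,Q): not NE [P1→B gives 1>0]
(A,R): not NE [P1→B gives 9>7; P2→Q gives 6>5]
(B,P): not NE [P2→Q gives 3>0]
(B,Q): NE
(B,R): not NE [P2→Q gives 3>2]

Nash profiles: (B,Q)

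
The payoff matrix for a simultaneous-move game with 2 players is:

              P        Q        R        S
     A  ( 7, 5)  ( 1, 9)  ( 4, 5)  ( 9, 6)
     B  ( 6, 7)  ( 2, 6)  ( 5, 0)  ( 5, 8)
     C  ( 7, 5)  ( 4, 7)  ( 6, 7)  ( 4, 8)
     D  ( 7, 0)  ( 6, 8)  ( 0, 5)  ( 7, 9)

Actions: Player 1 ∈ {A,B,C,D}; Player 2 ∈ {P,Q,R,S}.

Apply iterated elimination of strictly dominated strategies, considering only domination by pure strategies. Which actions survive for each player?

IESDS → P1:{A,D} P2:{Q,S}

P2 drop P (S beats it: A:6>5 B:8>7 C:8>5 D:9>0)
P2 drop R (S beats it: A:6>5 B:8>0 C:8>7 D:9>5)
P1 drop B (D beats it: Q:6>2 S:7>5)
P1 drop C (D beats it: Q:6>4 S:7>4)
P1→{A,D} P2→{Q,S}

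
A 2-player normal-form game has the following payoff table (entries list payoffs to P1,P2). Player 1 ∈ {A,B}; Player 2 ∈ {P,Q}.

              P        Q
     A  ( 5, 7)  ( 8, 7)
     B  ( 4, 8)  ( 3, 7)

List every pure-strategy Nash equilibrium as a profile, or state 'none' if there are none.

PSNE = {(A,P), (A,Q)}

(A,P): NE
(A,Q): NE
(B,P): not NE [P1→A gives 5>4]
(B,Q): not NE [P1→A gives 8>3; P2→P gives 8>7]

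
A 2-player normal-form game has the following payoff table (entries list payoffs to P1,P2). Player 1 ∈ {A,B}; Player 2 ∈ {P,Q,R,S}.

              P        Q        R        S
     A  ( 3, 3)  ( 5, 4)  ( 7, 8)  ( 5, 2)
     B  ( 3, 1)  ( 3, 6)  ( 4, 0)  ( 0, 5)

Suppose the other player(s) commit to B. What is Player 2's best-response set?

P2 best: {Q}

u_2(P vs B) = 1
u_2(Q vs B) = 6
u_2(R vs B) = 0
u_2(S vs B) = 5
max payoff 6 at {Q}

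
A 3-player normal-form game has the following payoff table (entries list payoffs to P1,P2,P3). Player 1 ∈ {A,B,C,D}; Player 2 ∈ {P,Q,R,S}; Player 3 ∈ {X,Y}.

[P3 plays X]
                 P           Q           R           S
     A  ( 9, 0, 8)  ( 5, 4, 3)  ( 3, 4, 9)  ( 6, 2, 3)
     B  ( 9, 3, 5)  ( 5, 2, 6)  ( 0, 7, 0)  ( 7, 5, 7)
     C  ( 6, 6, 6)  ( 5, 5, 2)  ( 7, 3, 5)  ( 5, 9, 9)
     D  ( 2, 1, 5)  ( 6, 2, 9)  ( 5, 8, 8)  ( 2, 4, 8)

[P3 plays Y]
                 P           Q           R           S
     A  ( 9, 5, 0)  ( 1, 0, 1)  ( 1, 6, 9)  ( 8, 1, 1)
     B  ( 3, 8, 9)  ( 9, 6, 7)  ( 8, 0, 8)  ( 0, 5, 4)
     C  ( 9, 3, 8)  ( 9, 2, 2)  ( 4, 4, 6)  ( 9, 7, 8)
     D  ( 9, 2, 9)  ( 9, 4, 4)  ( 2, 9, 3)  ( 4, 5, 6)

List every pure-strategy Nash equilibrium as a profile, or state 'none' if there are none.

(A,P,X): not NE [P2→R gives 4>0]
(A,P,Y): not NE [P2→R gives 6>5; P3→X gives 8>0]
(A,Q,X): not NE [P1→D gives 6>5]
(A,Q,Y): not NE [P1→D gives 9>1; P2→R gives 6>0; P3→X gives 3>1]
(A,R,X): not NE [P1→C gives 7>3]
(A,R,Y): not NE [P1→B gives 8>1]
(A,S,X): not NE [P1→B gives 7>6; P2→R gives 4>2]
(A,S,Y): not NE [P1→C gives 9>8; P2→R gives 6>1; P3→X gives 3>1]
(B,P,X): not NE [P2→R gives 7>3; P3→Y gives 9>5]
(B,P,Y): not NE [P1→D gives 9>3]
(B,Q,X): not NE [P1→D gives 6>5; P2→R gives 7>2; P3→Y gives 7>6]
(B,Q,Y): not NE [P2→P gives 8>6]
(B,R,X): not NE [P1→C gives 7>0; P3→Y gives 8>0]
(B,R,Y): not NE [P2→P gives 8>0]
(B,S,X): not NE [P2→R gives 7>5]
(B,S,Y): not NE [P1→C gives 9>0; P2→P gives 8>5; P3→X gives 7>4]
(C,P,X): not NE [P1→B gives 9>6; P2→S gives 9>6; P3→Y gives 8>6]
(C,P,Y): not NE [P2→S gives 7>3]
(C,Q,X): not NE [P1→D gives 6>5; P2→S gives 9>5]
(C,Q,Y): not NE [P2→S gives 7>2]
(C,R,X): not NE [P2→S gives 9>3; P3→Y gives 6>5]
(C,R,Y): not NE [P1→B gives 8>4; P2→S gives 7>4]
(C,S,X): not NE [P1→B gives 7>5]
(C,S,Y): not NE [P3→X gives 9>8]
(D,P,X): not NE [P1→B gives 9>2; P2→R gives 8>1; P3→Y gives 9>5]
(D,P,Y): not NE [P2→R gives 9>2]
(D,Q,X): not NE [P2→R gives 8>2]
(D,Q,Y): not NE [P2→R gives 9>4; P3→X gives 9>4]
(D,R,X): not NE [P1→C gives 7>5]
(D,R,Y): not NE [P1→B gives 8>2; P3→X gives 8>3]
(D,S,X): not NE [P1→B gives 7>2; P2→R gives 8>4]
(D,S,Y): not NE [P1→C gives 9>4; P2→R gives 9>5; P3→X gives 8>6]

PSNE: ∅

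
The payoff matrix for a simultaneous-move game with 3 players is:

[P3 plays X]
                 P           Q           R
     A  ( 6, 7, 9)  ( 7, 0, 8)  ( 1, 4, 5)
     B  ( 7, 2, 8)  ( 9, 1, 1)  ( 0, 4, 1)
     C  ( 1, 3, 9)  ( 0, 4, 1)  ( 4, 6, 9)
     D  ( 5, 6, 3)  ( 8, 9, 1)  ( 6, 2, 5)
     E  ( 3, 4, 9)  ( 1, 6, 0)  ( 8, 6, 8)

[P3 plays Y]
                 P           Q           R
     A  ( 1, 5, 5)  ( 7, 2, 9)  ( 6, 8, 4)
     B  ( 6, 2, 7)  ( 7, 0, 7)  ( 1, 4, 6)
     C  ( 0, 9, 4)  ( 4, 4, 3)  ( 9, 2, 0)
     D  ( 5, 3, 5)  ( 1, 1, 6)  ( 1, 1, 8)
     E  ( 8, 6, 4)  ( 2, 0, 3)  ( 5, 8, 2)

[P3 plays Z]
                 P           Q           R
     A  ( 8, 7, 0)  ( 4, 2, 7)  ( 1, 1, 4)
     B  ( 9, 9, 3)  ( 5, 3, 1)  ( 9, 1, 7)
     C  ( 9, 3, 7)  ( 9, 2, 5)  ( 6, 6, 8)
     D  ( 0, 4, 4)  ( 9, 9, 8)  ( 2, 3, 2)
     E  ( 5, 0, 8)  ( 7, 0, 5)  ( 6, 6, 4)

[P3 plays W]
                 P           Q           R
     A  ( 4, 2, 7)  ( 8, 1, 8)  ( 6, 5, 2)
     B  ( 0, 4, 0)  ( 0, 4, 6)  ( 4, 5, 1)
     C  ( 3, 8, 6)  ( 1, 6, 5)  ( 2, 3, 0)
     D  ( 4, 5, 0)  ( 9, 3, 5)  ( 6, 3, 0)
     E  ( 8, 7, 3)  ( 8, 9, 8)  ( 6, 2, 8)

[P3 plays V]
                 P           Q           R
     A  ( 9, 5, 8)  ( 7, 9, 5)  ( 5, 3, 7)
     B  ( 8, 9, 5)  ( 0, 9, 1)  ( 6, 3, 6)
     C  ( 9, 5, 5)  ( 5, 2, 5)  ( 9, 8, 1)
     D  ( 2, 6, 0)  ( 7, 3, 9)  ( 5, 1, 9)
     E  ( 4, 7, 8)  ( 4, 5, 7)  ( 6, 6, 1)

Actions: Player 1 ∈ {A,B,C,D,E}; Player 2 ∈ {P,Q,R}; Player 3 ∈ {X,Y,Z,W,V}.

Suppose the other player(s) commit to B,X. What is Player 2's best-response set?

BR_2 = {R}

u_2(P vs B,X) = 2
u_2(Q vs B,X) = 1
u_2(R vs B,X) = 4
max payoff 4 at {R}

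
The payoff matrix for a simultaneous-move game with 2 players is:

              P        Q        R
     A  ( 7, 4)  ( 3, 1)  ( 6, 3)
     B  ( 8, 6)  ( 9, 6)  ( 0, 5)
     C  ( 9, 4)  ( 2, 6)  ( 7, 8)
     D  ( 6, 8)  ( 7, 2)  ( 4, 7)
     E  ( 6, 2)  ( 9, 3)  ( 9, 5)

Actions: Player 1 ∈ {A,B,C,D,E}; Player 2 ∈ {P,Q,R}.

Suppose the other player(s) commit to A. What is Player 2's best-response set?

P2 best: {P}

u_2(P vs A) = 4
u_2(Q vs A) = 1
u_2(R vs A) = 3
max payoff 4 at {P}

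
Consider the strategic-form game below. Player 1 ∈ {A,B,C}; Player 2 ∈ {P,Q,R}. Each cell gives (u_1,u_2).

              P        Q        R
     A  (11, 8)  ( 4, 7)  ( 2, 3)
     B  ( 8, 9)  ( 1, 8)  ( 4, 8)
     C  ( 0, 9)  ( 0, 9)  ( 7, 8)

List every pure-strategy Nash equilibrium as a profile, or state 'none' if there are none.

(A,P): NE
(A,Q): not NE [P2→P gives 8>7]
(A,R): not NE [P1→C gives 7>2; P2→P gives 8>3]
(B,P): not NE [P1→A gives 11>8]
(B,Q): not NE [P1→A gives 4>1; P2→P gives 9>8]
(B,R): not NE [P1→C gives 7>4; P2→P gives 9>8]
(C,P): not NE [P1→A gives 11>0]
(C,Q): not NE [P1→A gives 4>0]
(C,R): not NE [P2→Q gives 9>8]

NE set: (A,P)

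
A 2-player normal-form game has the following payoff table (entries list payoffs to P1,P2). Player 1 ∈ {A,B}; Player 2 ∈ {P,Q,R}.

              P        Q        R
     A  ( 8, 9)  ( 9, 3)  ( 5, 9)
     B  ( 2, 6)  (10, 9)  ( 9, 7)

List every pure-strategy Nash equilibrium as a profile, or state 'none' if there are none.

PSNE = {(A,P), (B,Q)}

(A,P): NE
(A,Q): not NE [P1→B gives 10>9; P2→R gives 9>3]
(A,R): not NE [P1→B gives 9>5]
(B,P): not NE [P1→A gives 8>2; P2→Q gives 9>6]
(B,Q): NE
(B,R): not NE [P2→Q gives 9>7]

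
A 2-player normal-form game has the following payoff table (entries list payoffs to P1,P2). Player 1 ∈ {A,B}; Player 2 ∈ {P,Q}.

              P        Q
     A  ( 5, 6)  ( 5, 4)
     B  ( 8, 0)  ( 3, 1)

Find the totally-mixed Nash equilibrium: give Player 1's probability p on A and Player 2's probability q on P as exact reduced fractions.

P1 indiff ⇒ q·5+(1-q)·5 = q·8+(1-q)·3 ⇒ q(-3) = (1-q)(-2) ⇒ q = 2/5
P2 indiff ⇒ p·6+(1-p)·0 = p·4+(1-p)·1 ⇒ p(2) = (1-p)(1) ⇒ p = 1/3

P1 mixes 1/3 on A; P2 mixes 2/5 on P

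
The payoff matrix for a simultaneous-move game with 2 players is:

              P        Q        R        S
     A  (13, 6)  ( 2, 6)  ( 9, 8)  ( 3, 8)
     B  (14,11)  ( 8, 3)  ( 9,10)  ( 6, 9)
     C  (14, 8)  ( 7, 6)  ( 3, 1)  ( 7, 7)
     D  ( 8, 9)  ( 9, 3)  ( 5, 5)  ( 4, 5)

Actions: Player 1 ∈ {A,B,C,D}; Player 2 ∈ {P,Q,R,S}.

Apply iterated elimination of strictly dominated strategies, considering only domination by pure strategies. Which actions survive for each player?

P2 drop Q (S beats it: A:8>6 B:9>3 C:7>6 D:5>3)
P1 drop D (B beats it: P:14>8 R:9>5 S:6>4)
P1→{A,B,C} P2→{P,R,S}

Remaining: P1:{A,B,C} P2:{P,R,S}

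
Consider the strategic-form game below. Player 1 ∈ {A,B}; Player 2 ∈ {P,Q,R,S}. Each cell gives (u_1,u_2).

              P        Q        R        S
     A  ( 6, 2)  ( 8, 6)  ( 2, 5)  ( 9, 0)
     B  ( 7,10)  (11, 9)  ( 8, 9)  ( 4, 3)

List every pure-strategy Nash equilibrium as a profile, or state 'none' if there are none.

Nash profiles: (B,P)

(A,P): not NE [P1→B gives 7>6; P2→Q gives 6>2]
(A,Q): not NE [P1→B gives 11>8]
(A,R): not NE [P1→B gives 8>2; P2→Q gives 6>5]
(A,S): not NE [P2→Q gives 6>0]
(B,P): NE
(B,Q): not NE [P2→P gives 10>9]
(B,R): not NE [P2→P gives 10>9]
(B,S): not NE [P1→A gives 9>4; P2→P gives 10>3]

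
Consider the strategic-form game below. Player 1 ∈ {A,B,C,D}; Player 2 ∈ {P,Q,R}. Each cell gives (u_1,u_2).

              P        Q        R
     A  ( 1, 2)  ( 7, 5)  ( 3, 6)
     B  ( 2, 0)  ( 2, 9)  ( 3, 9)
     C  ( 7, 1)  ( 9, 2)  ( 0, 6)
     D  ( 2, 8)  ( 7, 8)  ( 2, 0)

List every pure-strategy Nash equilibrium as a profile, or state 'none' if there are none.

(A,P): not NE [P1→C gives 7>1; P2→R gives 6>2]
(A,Q): not NE [P1→C gives 9>7; P2→R gives 6>5]
(A,R): NE
(B,P): not NE [P1→C gives 7>2; P2→R gives 9>0]
(B,Q): not NE [P1→C gives 9>2]
(B,R): NE
(C,P): not NE [P2→R gives 6>1]
(C,Q): not NE [P2→R gives 6>2]
(C,R): not NE [P1→B gives 3>0]
(D,P): not NE [P1→C gives 7>2]
(D,Q): not NE [P1→C gives 9>7]
(D,R): not NE [P1→B gives 3>2; P2→Q gives 8>0]

Nash profiles: (A,R), (B,R)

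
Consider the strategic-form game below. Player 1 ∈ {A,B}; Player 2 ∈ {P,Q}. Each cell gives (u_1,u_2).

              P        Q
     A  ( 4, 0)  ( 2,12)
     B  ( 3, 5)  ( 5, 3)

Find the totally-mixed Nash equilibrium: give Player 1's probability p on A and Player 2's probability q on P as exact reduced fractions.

P1 indiff ⇒ q·4+(1-q)·2 = q·3+(1-q)·5 ⇒ q(1) = (1-q)(3) ⇒ q = 3/4
P2 indiff ⇒ p·0+(1-p)·5 = p·12+(1-p)·3 ⇒ p(-12) = (1-p)(-2) ⇒ p = 1/7

p=1/7, q=3/4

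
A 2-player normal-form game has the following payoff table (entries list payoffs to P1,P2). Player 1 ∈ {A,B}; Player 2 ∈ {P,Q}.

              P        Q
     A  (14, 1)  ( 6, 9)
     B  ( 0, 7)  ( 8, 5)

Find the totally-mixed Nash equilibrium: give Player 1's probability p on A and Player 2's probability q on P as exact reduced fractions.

P1 indiff ⇒ q·14+(1-q)·6 = q·0+(1-q)·8 ⇒ q(14) = (1-q)(2) ⇒ q = 1/8
P2 indiff ⇒ p·1+(1-p)·7 = p·9+(1-p)·5 ⇒ p(-8) = (1-p)(-2) ⇒ p = 1/5

P1 mixes 1/5 on A; P2 mixes 1/8 on P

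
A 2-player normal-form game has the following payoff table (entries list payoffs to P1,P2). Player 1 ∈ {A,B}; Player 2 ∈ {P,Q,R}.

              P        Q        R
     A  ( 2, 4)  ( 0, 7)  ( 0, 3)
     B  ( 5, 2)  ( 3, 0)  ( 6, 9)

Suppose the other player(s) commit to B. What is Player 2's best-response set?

u_2(P vs B) = 2
u_2(Q vs B) = 0
u_2(R vs B) = 9
max payoff 9 at {R}

P2 best: {R}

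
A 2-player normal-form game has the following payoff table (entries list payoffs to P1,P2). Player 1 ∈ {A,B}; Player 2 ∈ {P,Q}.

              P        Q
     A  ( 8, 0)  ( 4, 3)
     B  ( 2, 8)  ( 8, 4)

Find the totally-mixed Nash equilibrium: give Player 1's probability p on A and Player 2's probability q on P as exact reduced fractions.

P1 indiff ⇒ q·8+(1-q)·4 = q·2+(1-q)·8 ⇒ q(6) = (1-q)(4) ⇒ q = 2/5
P2 indiff ⇒ p·0+(1-p)·8 = p·3+(1-p)·4 ⇒ p(-3) = (1-p)(-4) ⇒ p = 4/7

p=4/7, q=2/5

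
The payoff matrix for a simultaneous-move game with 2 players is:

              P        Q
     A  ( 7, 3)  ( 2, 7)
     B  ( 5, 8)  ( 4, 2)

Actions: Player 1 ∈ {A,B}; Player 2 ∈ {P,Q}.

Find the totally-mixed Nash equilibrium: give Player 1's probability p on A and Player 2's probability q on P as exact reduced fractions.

P1 indiff ⇒ q·7+(1-q)·2 = q·5+(1-q)·4 ⇒ q(2) = (1-q)(2) ⇒ q = 1/2
P2 indiff ⇒ p·3+(1-p)·8 = p·7+(1-p)·2 ⇒ p(-4) = (1-p)(-6) ⇒ p = 3/5

(p,q) = (3/5, 1/2)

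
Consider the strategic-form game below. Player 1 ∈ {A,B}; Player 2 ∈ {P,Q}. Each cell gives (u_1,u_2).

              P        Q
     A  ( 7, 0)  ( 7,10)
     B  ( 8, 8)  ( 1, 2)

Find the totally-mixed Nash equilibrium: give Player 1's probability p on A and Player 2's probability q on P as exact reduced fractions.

P1 mixes 3/8 on A; P2 mixes 6/7 on P

P1 indiff ⇒ q·7+(1-q)·7 = q·8+(1-q)·1 ⇒ q(-1) = (1-q)(-6) ⇒ q = 6/7
P2 indiff ⇒ p·0+(1-p)·8 = p·10+(1-p)·2 ⇒ p(-10) = (1-p)(-6) ⇒ p = 3/8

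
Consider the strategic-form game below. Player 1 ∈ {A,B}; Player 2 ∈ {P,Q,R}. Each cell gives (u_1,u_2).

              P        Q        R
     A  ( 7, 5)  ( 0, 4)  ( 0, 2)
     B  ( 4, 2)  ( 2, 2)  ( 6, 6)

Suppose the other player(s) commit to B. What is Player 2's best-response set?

BR_2 = {R}

u_2(P vs B) = 2
u_2(Q vs B) = 2
u_2(R vs B) = 6
max payoff 6 at {R}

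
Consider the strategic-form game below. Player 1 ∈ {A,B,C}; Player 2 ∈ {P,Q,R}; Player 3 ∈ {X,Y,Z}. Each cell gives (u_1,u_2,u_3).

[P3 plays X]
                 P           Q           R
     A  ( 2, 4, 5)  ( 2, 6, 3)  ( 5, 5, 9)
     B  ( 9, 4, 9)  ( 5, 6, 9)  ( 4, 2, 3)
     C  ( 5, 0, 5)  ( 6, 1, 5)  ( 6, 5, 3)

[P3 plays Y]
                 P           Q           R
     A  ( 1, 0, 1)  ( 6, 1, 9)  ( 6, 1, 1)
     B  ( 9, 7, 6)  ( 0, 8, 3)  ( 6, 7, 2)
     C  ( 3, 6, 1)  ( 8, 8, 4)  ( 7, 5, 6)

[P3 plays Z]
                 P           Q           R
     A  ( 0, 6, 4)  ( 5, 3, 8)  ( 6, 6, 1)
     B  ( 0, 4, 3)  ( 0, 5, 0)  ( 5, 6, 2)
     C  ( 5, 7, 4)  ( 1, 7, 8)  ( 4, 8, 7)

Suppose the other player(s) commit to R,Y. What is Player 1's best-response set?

u_1(A vs R,Y) = 6
u_1(B vs R,Y) = 6
u_1(C vs R,Y) = 7
max payoff 7 at {C}

argmax u_1 = {C}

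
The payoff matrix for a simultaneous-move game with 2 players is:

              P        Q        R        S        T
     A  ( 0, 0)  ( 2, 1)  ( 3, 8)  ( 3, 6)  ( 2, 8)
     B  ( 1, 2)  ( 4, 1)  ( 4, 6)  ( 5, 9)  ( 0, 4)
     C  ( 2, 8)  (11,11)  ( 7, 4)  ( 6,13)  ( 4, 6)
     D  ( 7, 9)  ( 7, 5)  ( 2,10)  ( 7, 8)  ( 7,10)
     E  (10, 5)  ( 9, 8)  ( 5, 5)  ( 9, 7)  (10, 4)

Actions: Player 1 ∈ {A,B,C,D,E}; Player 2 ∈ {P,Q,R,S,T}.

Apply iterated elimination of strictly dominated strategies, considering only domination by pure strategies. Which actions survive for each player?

P1 drop A (C beats it: P:2>0 Q:11>2 R:7>3 S:6>3 T:4>2)
P1 drop B (C beats it: P:2>1 Q:11>4 R:7>4 S:6>5 T:4>0)
P1 drop D (E beats it: P:10>7 Q:9>7 R:5>2 S:9>7 T:10>7)
P2 drop P (Q beats it: C:11>8 E:8>5)
P2 drop R (Q beats it: C:11>4 E:8>5)
P2 drop T (Q beats it: C:11>6 E:8>4)
P1→{C,E} P2→{Q,S}

IESDS → P1:{C,E} P2:{Q,S}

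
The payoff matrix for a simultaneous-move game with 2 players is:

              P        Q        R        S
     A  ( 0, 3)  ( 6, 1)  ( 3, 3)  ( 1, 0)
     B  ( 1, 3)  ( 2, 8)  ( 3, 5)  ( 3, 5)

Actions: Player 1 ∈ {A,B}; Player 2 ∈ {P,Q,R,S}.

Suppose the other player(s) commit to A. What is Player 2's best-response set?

u_2(P vs A) = 3
u_2(Q vs A) = 1
u_2(R vs A) = 3
u_2(S vs A) = 0
max payoff 3 at {P,R}

BR_2 = {P,R}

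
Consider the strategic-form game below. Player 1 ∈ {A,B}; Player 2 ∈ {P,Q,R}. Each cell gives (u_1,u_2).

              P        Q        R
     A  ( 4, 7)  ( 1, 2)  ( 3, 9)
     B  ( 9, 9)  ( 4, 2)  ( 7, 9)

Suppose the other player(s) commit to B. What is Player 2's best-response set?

u_2(P vs B) = 9
u_2(Q vs B) = 2
u_2(R vs B) = 9
max payoff 9 at {P,R}

P2 best: {P,R}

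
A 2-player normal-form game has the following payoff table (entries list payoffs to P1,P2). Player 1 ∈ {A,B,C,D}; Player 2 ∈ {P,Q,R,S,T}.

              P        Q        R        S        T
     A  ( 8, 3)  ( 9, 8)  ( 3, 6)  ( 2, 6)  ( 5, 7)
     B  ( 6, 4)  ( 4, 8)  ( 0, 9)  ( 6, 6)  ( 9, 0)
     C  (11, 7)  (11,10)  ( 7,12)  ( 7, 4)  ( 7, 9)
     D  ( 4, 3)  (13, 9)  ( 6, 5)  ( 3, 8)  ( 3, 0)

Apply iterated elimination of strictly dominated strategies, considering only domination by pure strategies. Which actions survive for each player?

P1 drop A (C beats it: P:11>8 Q:11>9 R:7>3 S:7>2 T:7>5)
P2 drop P (Q beats it: B:8>4 C:10>7 D:9>3)
P2 drop S (Q beats it: B:8>6 C:10>4 D:9>8)
P2 drop T (Q beats it: B:8>0 C:10>9 D:9>0)
P1 drop B (C beats it: Q:11>4 R:7>0)
P1→{C,D} P2→{Q,R}

Survivors P1:{C,D} P2:{Q,R}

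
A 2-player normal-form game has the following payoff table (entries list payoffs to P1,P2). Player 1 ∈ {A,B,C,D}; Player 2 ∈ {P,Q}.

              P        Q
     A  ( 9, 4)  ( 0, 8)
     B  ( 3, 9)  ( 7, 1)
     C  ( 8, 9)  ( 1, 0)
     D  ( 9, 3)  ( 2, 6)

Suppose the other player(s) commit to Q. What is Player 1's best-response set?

BR_1 = {B}

u_1(A vs Q) = 0
u_1(B vs Q) = 7
u_1(C vs Q) = 1
u_1(D vs Q) = 2
max payoff 7 at {B}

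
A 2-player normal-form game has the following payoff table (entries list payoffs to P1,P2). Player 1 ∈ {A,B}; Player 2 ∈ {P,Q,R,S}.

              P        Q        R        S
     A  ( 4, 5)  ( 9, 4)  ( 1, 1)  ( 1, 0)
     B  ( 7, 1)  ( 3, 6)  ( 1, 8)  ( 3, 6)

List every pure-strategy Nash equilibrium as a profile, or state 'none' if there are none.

(A,P): not NE [P1→B gives 7>4]
(A,Q): not NE [P2→P gives 5>4]
(A,R): not NE [P2→P gives 5>1]
(A,S): not NE [P1→B gives 3>1; P2→P gives 5>0]
(B,P): not NE [P2→R gives 8>1]
(B,Q): not NE [P1→A gives 9>3; P2→R gives 8>6]
(B,R): NE
(B,S): not NE [P2→R gives 8>6]

PSNE = {(B,R)}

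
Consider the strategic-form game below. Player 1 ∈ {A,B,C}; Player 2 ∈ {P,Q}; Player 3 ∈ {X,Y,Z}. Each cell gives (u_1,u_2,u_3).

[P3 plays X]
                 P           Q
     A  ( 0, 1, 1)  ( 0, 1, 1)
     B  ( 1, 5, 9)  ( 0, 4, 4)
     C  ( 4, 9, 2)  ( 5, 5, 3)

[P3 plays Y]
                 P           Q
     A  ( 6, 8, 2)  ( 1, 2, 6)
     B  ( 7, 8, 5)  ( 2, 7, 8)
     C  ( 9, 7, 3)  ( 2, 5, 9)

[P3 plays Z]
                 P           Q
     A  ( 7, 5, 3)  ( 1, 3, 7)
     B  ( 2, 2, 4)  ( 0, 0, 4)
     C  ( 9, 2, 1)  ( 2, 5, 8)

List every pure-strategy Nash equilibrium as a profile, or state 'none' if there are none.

PSNE = {(C,P,Y)}

(A,P,X): not NE [P1→C gives 4>0; P3→Z gives 3>1]
(A,P,Y): not NE [P1→C gives 9>6; P3→Z gives 3>2]
(A,P,Z): not NE [P1→C gives 9>7]
(A,Q,X): not NE [P1→C gives 5>0; P3→Z gives 7>1]
(A,Q,Y): not NE [P1→C gives 2>1; P2→P gives 8>2; P3→Z gives 7>6]
(A,Q,Z): not NE [P1→C gives 2>1; P2→P gives 5>3]
(B,P,X): not NE [P1→C gives 4>1]
(B,P,Y): not NE [P1→C gives 9>7; P3→X gives 9>5]
(B,P,Z): not NE [P1→C gives 9>2; P3→X gives 9>4]
(B,Q,X): not NE [P1→C gives 5>0; P2→P gives 5>4; P3→Y gives 8>4]
(B,Q,Y): not NE [P2→P gives 8>7]
(B,Q,Z): not NE [P1→C gives 2>0; P2→P gives 2>0; P3→Y gives 8>4]
(C,P,X): not NE [P3→Y gives 3>2]
(C,P,Y): NE
(C,P,Z): not NE [P2→Q gives 5>2; P3→Y gives 3>1]
(C,Q,X): not NE [P2→P gives 9>5; P3→Y gives 9>3]
(C,Q,Y): not NE [P2→P gives 7>5]
(C,Q,Z): not NE [P3→Y gives 9>8]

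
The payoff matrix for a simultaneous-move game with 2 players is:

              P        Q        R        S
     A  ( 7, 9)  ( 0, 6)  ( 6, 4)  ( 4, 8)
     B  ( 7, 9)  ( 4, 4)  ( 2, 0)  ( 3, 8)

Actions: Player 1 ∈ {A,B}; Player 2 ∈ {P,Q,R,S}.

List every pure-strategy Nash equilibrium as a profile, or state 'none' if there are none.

NE set: (A,P), (B,P)

(A,P): NE
(A,Q): not NE [P1→B gives 4>0; P2→P gives 9>6]
(A,R): not NE [P2→P gives 9>4]
(A,S): not NE [P2→P gives 9>8]
(B,P): NE
(B,Q): not NE [P2→P gives 9>4]
(B,R): not NE [P1→A gives 6>2; P2→P gives 9>0]
(B,S): not NE [P1→A gives 4>3; P2→P gives 9>8]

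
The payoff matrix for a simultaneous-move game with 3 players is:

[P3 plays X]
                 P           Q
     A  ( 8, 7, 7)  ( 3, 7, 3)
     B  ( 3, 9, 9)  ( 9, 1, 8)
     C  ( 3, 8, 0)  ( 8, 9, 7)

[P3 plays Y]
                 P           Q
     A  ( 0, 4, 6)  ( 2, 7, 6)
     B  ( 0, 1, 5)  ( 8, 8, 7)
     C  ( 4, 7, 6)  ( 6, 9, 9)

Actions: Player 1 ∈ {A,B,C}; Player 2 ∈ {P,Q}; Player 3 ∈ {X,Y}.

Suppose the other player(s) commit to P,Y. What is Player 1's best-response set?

BR_1 = {C}

u_1(A vs P,Y) = 0
u_1(B vs P,Y) = 0
u_1(C vs P,Y) = 4
max payoff 4 at {C}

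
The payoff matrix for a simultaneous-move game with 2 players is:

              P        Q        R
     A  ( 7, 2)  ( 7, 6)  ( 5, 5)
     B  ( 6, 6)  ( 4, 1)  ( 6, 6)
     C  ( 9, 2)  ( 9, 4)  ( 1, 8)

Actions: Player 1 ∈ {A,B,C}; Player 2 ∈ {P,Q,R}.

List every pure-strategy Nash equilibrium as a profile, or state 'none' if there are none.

PSNE = {(B,R)}

(A,P): not NE [P1→C gives 9>7; P2→Q gives 6>2]
(A,Q): not NE [P1→C gives 9>7]
(A,R): not NE [P1→B gives 6>5; P2→Q gives 6>5]
(B,P): not NE [P1→C gives 9>6]
(B,Q): not NE [P1→C gives 9>4; P2→R gives 6>1]
(B,R): NE
(C,P): not NE [P2→R gives 8>2]
(C,Q): not NE [P2→R gives 8>4]
(C,R): not NE [P1→B gives 6>1]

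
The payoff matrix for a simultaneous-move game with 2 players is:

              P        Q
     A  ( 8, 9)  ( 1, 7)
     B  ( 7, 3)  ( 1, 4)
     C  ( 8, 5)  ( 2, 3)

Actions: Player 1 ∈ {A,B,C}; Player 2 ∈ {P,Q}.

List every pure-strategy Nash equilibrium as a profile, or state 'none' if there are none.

Nash profiles: (A,P), (C,P)

(A,P): NE
(A,Q): not NE [P1→C gives 2>1; P2→P gives 9>7]
(B,P): not NE [P1→C gives 8>7; P2→Q gives 4>3]
(B,Q): not NE [P1→C gives 2>1]
(C,P): NE
(C,Q): not NE [P2→P gives 5>3]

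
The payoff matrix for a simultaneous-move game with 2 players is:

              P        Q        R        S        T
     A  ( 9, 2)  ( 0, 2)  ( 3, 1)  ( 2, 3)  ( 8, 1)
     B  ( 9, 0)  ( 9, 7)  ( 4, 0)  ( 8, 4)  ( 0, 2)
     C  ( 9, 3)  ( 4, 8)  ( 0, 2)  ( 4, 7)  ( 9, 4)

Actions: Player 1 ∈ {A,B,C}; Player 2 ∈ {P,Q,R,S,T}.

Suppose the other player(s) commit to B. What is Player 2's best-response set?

u_2(P vs B) = 0
u_2(Q vs B) = 7
u_2(R vs B) = 0
u_2(S vs B) = 4
u_2(T vs B) = 2
max payoff 7 at {Q}

P2 best: {Q}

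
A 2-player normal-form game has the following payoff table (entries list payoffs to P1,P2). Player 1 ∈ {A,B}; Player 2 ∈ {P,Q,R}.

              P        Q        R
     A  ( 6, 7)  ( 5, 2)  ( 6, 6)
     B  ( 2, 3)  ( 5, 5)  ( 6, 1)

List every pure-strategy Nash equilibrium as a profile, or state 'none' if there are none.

(A,P): NE
(A,Q): not NE [P2→P gives 7>2]
(A,R): not NE [P2→P gives 7>6]
(B,P): not NE [P1→A gives 6>2; P2→Q gives 5>3]
(B,Q): NE
(B,R): not NE [P2→Q gives 5>1]

PSNE = {(A,P), (B,Q)}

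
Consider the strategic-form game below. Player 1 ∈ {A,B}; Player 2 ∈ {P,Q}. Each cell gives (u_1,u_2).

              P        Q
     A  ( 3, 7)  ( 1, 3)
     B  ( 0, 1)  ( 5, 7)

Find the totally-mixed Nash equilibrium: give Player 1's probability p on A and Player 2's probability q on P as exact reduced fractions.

(p,q) = (3/5, 4/7)

P1 indiff ⇒ q·3+(1-q)·1 = q·0+(1-q)·5 ⇒ q(3) = (1-q)(4) ⇒ q = 4/7
P2 indiff ⇒ p·7+(1-p)·1 = p·3+(1-p)·7 ⇒ p(4) = (1-p)(6) ⇒ p = 3/5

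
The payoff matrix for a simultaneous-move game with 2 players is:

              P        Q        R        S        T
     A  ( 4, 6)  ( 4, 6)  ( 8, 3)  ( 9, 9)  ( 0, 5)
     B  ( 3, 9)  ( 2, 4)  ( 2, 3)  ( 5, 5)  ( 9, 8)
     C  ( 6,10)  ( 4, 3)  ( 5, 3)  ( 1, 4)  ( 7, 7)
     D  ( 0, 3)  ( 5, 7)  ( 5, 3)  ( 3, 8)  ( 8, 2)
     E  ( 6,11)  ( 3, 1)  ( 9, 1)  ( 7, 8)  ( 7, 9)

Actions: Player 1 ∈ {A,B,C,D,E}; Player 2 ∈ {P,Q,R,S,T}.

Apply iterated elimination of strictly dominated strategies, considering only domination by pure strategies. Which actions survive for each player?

IESDS → P1:{A,C,E} P2:{P,S}

P2 drop Q (S beats it: A:9>6 B:5>4 C:4>3 D:8>7 E:8>1)
P2 drop R (S beats it: A:9>3 B:5>3 C:4>3 D:8>3 E:8>1)
P1 drop D (B beats it: P:3>0 S:5>3 T:9>8)
P2 drop T (P beats it: A:6>5 B:9>8 C:10>7 E:11>9)
P1 drop B (A beats it: P:4>3 S:9>5)
P1→{A,C,E} P2→{P,S}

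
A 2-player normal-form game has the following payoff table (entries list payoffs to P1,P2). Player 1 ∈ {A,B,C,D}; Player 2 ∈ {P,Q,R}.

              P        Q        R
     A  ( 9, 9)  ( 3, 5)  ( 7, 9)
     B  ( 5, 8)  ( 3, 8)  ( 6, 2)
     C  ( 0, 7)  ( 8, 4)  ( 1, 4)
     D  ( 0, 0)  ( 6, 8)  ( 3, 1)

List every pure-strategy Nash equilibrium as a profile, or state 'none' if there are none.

(A,P): NE
(A,Q): not NE [P1→C gives 8>3; P2→R gives 9>5]
(A,R): NE
(B,P): not NE [P1→A gives 9>5]
(B,Q): not NE [P1→C gives 8>3]
(B,R): not NE [P1→A gives 7>6; P2→Q gives 8>2]
(C,P): not NE [P1→A gives 9>0]
(C,Q): not NE [P2→P gives 7>4]
(C,R): not NE [P1→A gives 7>1; P2→P gives 7>4]
(D,P): not NE [P1→A gives 9>0; P2→Q gives 8>0]
(D,Q): not NE [P1→C gives 8>6]
(D,R): not NE [P1→A gives 7>3; P2→Q gives 8>1]

Nash profiles: (A,P), (A,R)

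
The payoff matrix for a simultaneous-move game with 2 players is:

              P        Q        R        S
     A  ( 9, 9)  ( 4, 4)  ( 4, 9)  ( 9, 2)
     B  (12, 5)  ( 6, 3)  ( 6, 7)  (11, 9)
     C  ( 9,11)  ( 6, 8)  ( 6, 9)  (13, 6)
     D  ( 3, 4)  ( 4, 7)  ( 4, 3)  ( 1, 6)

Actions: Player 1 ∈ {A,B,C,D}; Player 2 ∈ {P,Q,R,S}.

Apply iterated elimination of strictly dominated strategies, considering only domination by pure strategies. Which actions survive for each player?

Survivors P1:{B,C} P2:{P,R,S}

P1 drop A (B beats it: P:12>9 Q:6>4 R:6>4 S:11>9)
P1 drop D (B beats it: P:12>3 Q:6>4 R:6>4 S:11>1)
P2 drop Q (P beats it: B:5>3 C:11>8)
P1→{B,C} P2→{P,R,S}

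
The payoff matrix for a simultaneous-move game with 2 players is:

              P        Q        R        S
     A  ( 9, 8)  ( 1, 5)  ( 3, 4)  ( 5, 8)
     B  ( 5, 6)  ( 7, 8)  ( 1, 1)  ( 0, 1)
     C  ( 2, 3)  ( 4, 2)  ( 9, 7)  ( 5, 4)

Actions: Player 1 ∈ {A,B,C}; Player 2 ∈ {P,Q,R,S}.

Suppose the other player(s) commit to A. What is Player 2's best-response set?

BR_2 = {P,S}

u_2(P vs A) = 8
u_2(Q vs A) = 5
u_2(R vs A) = 4
u_2(S vs A) = 8
max payoff 8 at {P,S}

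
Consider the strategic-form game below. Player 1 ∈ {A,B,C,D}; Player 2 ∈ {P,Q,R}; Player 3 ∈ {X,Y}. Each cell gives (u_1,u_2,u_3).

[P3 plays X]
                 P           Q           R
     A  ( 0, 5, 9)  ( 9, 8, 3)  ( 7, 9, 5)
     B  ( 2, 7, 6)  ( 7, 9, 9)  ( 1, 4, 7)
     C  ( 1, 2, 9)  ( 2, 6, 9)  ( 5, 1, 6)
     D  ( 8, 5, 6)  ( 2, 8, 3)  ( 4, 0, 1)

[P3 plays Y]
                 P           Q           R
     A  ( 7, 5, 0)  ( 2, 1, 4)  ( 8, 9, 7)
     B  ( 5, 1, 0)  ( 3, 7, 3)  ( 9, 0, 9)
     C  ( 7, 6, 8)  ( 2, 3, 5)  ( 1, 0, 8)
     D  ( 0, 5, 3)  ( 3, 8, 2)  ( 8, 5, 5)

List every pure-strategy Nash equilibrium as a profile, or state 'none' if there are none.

PSNE: ∅

(A,P,X): not NE [P1→D gives 8>0; P2→R gives 9>5]
(A,P,Y): not NE [P2→R gives 9>5; P3→X gives 9>0]
(A,Q,X): not NE [P2→R gives 9>8; P3→Y gives 4>3]
(A,Q,Y): not NE [P1→D gives 3>2; P2→R gives 9>1]
(A,R,X): not NE [P3→Y gives 7>5]
(A,R,Y): not NE [P1→B gives 9>8]
(B,P,X): not NE [P1→D gives 8>2; P2→Q gives 9>7]
(B,P,Y): not NE [P1→C gives 7>5; P2→Q gives 7>1; P3→X gives 6>0]
(B,Q,X): not NE [P1→A gives 9>7]
(B,Q,Y): not NE [P3→X gives 9>3]
(B,R,X): not NE [P1→A gives 7>1; P2→Q gives 9>4; P3→Y gives 9>7]
(B,R,Y): not NE [P2→Q gives 7>0]
(C,P,X): not NE [P1→D gives 8>1; P2→Q gives 6>2]
(C,P,Y): not NE [P3→X gives 9>8]
(C,Q,X): not NE [P1→A gives 9>2]
(C,Q,Y): not NE [P1→D gives 3>2; P2→P gives 6>3; P3→X gives 9>5]
(C,R,X): not NE [P1→A gives 7>5; P2→Q gives 6>1; P3→Y gives 8>6]
(C,R,Y): not NE [P1→B gives 9>1; P2→P gives 6>0]
(D,P,X): not NE [P2→Q gives 8>5]
(D,P,Y): not NE [P1→C gives 7>0; P2→Q gives 8>5; P3→X gives 6>3]
(D,Q,X): not NE [P1→A gives 9>2]
(D,Q,Y): not NE [P3→X gives 3>2]
(D,R,X): not NE [P1→A gives 7>4; P2→Q gives 8>0; P3→Y gives 5>1]
(D,R,Y): not NE [P1→B gives 9>8; P2→Q gives 8>5]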